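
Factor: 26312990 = 2^1*5^1*11^1*43^1*5563^1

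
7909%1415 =834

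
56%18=2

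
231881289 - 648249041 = - 416367752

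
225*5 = 1125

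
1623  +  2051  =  3674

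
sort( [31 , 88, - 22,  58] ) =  [ - 22,31,58, 88]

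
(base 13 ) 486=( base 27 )123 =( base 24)18I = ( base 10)786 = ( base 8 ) 1422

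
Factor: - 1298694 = -2^1*  3^1*263^1*823^1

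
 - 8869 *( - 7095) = 62925555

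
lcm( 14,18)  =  126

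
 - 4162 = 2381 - 6543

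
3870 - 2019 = 1851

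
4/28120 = 1/7030 = 0.00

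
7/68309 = 7/68309 = 0.00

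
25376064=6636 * 3824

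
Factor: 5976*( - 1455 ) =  - 2^3*3^3* 5^1 * 83^1*97^1  =  - 8695080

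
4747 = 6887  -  2140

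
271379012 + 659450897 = 930829909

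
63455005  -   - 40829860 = 104284865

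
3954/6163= 3954/6163 = 0.64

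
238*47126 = 11215988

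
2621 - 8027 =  - 5406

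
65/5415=13/1083 = 0.01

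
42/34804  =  3/2486 = 0.00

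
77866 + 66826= 144692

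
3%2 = 1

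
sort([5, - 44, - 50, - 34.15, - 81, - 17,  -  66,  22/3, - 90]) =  [ - 90,  -  81, - 66, - 50, - 44, - 34.15, - 17, 5, 22/3]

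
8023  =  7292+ 731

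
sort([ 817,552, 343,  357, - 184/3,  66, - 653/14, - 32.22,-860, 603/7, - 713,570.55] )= [-860, - 713 , - 184/3, - 653/14, - 32.22, 66, 603/7,343,357,  552,  570.55  ,  817] 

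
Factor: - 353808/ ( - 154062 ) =2^3 * 7^1*13^1*317^( - 1)  =  728/317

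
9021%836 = 661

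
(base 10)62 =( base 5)222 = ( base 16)3e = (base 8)76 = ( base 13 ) 4A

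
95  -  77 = 18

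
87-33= 54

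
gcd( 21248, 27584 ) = 64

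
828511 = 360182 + 468329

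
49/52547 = 49/52547  =  0.00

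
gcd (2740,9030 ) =10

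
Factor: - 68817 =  - 3^1*7^1*29^1*113^1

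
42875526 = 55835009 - 12959483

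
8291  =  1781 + 6510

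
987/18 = 329/6 = 54.83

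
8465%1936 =721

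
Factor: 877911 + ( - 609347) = 2^2*67141^1 = 268564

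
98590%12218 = 846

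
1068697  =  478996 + 589701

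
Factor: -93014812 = - 2^2  *11^1*2113973^1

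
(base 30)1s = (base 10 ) 58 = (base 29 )20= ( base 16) 3A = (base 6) 134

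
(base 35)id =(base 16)283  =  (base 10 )643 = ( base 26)OJ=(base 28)mr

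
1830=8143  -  6313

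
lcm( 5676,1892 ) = 5676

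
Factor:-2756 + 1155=- 1601 = - 1601^1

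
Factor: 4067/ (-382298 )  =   - 1/94 = - 2^(-1)*47^( - 1 ) 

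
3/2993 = 3/2993  =  0.00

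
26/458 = 13/229=   0.06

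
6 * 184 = 1104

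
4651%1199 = 1054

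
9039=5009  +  4030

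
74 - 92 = -18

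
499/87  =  5 + 64/87=5.74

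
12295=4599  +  7696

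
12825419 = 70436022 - 57610603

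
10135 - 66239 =- 56104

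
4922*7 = 34454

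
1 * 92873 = 92873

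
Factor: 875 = 5^3*7^1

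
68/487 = 68/487 = 0.14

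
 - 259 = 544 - 803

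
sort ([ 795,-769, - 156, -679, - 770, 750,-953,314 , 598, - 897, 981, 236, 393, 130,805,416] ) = [ - 953, - 897,-770, - 769, - 679 , - 156,130, 236, 314, 393, 416, 598,750, 795,805, 981 ] 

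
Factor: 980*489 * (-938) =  - 449508360=   - 2^3 *3^1 *5^1*7^3* 67^1*163^1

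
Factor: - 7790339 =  - 109^1 * 71471^1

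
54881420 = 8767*6260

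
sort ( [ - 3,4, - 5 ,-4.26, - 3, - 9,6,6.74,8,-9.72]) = [ - 9.72, - 9,  -  5, - 4.26, - 3, - 3, 4,6, 6.74,8]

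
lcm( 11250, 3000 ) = 45000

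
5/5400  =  1/1080 = 0.00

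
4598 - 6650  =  - 2052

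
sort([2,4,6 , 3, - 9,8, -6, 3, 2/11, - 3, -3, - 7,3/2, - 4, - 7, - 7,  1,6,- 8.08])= [ - 9 ,-8.08, - 7, - 7, - 7, - 6, - 4, - 3, - 3,2/11,1, 3/2,2,3,3, 4,6,6, 8]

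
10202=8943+1259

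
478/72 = 239/36 =6.64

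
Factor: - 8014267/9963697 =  - 41^ ( - 1 )*71^1 * 73^( - 1 )*3329^( - 1)*112877^1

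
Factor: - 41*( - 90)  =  2^1*3^2*5^1*41^1 = 3690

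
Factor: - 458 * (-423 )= 2^1*3^2*47^1*229^1 = 193734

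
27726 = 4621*6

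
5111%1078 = 799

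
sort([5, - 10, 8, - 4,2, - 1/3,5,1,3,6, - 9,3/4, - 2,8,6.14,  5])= [ - 10, - 9, - 4 ,- 2 , - 1/3 , 3/4,1,2,3, 5,5, 5,6,  6.14,8, 8]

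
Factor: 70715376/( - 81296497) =  -  2^4*3^3*17^1*19^(  -  1)*1181^ ( - 1)*3623^(- 1) * 9629^1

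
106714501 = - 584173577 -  - 690888078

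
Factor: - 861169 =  - 17^1* 179^1*283^1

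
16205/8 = 2025 + 5/8 = 2025.62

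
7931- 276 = 7655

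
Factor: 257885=5^1*51577^1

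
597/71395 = 597/71395 = 0.01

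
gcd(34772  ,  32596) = 4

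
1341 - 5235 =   -  3894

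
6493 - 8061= - 1568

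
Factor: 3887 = 13^2*23^1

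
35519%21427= 14092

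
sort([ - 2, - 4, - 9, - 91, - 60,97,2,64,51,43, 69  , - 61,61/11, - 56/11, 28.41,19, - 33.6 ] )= [ - 91, - 61 ,-60, - 33.6,-9, - 56/11, - 4, - 2, 2,61/11, 19, 28.41, 43,51, 64 , 69, 97]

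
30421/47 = 647 + 12/47 = 647.26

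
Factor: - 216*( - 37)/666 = 2^2*3^1 =12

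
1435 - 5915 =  - 4480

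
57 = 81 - 24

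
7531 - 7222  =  309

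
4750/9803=4750/9803  =  0.48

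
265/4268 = 265/4268 = 0.06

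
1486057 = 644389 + 841668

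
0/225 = 0 = 0.00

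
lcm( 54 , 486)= 486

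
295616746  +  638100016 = 933716762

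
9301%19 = 10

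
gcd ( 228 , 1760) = 4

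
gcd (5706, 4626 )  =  18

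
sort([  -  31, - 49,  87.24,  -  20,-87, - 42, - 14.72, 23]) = [ - 87, - 49,  -  42, - 31,  -  20,-14.72,23,87.24]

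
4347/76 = 57 + 15/76 = 57.20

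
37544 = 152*247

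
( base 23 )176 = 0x2b8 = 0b1010111000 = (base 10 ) 696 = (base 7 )2013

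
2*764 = 1528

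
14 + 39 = 53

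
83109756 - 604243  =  82505513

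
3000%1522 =1478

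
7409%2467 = 8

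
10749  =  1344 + 9405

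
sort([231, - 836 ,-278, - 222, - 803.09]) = [ - 836, - 803.09, - 278, - 222,231]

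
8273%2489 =806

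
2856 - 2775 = 81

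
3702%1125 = 327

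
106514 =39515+66999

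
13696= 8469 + 5227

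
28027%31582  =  28027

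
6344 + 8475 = 14819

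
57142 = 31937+25205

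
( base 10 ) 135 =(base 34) 3x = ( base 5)1020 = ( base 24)5F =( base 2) 10000111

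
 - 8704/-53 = 8704/53 = 164.23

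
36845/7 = 36845/7=5263.57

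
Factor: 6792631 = 6792631^1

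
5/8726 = 5/8726 = 0.00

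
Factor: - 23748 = - 2^2 * 3^1*1979^1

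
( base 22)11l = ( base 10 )527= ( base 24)ln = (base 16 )20f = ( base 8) 1017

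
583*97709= 56964347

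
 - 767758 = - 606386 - 161372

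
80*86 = 6880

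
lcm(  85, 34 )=170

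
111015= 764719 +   -  653704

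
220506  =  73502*3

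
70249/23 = 70249/23 =3054.30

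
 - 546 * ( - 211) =115206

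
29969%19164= 10805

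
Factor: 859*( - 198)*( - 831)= 2^1*3^3 *11^1*277^1 *859^1 = 141338142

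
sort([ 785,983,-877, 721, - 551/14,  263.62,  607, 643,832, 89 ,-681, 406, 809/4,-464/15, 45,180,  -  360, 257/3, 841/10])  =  [ - 877, - 681, - 360, - 551/14, - 464/15,45, 841/10,257/3, 89,180,  809/4, 263.62, 406, 607,643, 721,785,832, 983]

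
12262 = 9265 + 2997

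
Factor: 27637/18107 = 29/19 = 19^(  -  1) * 29^1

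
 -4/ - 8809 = 4/8809 = 0.00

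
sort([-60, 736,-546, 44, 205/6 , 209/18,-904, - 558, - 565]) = [- 904, - 565, -558, - 546, - 60 , 209/18,205/6, 44,736]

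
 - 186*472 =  - 87792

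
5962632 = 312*19111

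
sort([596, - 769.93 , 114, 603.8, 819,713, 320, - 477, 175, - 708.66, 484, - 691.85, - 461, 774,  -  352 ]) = [-769.93, - 708.66, - 691.85, - 477 , - 461, - 352, 114,175 , 320,  484 , 596, 603.8, 713,774 , 819]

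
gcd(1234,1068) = 2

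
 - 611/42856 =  - 611/42856 = -  0.01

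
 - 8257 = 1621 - 9878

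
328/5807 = 328/5807=0.06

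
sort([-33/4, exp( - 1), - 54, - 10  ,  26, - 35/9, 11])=[ - 54,-10 ,-33/4,-35/9,exp( - 1),  11, 26 ]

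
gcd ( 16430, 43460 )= 530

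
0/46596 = 0 = 0.00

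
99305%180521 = 99305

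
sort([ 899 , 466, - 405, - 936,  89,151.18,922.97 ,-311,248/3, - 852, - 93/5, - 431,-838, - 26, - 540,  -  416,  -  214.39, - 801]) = [ - 936, - 852, - 838, - 801, - 540,  -  431, - 416, - 405,- 311 ,-214.39, - 26, - 93/5,248/3, 89, 151.18,  466,899,922.97 ] 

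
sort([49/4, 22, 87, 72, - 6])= [ -6, 49/4,22, 72 , 87] 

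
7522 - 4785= 2737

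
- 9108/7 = -1302 + 6/7= -1301.14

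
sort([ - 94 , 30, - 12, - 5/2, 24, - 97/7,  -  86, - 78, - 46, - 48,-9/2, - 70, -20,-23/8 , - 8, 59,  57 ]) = [ - 94,-86, - 78, - 70,  -  48, - 46, - 20, - 97/7, - 12, - 8,-9/2 ,-23/8,-5/2,24,30,57,59]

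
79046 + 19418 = 98464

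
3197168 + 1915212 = 5112380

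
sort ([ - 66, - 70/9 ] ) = [ - 66, - 70/9 ] 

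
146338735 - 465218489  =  -318879754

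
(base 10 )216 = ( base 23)99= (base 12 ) 160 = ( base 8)330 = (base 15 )e6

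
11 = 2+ 9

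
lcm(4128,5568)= 239424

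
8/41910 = 4/20955 = 0.00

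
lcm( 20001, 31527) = 1860093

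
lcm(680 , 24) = 2040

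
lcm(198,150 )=4950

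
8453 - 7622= 831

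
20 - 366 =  - 346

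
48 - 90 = -42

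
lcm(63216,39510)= 316080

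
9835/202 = 48 + 139/202 = 48.69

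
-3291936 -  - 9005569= 5713633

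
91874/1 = 91874 = 91874.00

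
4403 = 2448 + 1955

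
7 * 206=1442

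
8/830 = 4/415 = 0.01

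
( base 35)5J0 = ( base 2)1101010000110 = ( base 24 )bim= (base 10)6790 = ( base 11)5113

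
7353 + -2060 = 5293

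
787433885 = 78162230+709271655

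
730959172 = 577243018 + 153716154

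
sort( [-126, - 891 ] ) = [-891, - 126 ]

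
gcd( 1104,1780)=4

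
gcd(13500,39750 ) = 750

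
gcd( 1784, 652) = 4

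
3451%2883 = 568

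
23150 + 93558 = 116708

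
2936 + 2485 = 5421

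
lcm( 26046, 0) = 0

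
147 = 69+78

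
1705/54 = 1705/54 = 31.57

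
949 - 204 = 745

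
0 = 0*666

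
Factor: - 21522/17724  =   - 17/14 = - 2^( - 1)  *  7^( - 1) * 17^1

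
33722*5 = 168610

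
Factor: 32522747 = 59^1* 551233^1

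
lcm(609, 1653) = 11571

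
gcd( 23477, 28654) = 1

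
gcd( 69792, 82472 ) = 8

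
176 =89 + 87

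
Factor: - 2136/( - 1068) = 2^1=2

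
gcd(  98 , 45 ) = 1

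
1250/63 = 1250/63 = 19.84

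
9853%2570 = 2143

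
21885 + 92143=114028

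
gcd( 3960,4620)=660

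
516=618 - 102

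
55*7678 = 422290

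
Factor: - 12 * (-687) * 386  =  3182184= 2^3*3^2 * 193^1*229^1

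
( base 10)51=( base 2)110011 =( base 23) 25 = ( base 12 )43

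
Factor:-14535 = -3^2 * 5^1* 17^1*19^1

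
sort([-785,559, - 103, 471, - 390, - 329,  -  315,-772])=[ - 785, - 772, - 390, -329, - 315 ,  -  103,  471,559] 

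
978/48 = 20 + 3/8  =  20.38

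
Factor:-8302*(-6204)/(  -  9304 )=  -  3^1 * 7^1*11^1* 47^1*593^1*1163^( - 1 ) = -6438201/1163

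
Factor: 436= 2^2*109^1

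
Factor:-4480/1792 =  - 5/2 =- 2^( - 1)*5^1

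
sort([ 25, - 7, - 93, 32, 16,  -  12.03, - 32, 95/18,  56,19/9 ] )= [ - 93, - 32 ,-12.03,  -  7 , 19/9,95/18, 16,25,32,56]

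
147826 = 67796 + 80030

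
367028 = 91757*4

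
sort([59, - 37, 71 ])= [-37,59, 71 ]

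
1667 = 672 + 995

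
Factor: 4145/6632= 2^( - 3 )*5^1  =  5/8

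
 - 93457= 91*( - 1027)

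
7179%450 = 429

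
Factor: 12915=3^2*5^1 * 7^1*41^1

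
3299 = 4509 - 1210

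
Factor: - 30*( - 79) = 2370 = 2^1*3^1*5^1*79^1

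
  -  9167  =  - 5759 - 3408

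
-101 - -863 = 762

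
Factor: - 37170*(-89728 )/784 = 29778480/7 = 2^4*3^2*5^1 *7^ (-1 )*59^1 * 701^1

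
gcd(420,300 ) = 60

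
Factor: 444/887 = 2^2*3^1*37^1*887^( - 1) 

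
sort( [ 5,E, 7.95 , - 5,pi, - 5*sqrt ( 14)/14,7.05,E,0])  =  [ - 5, - 5*sqrt( 14)/14,0,E,E,pi,5,  7.05, 7.95] 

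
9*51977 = 467793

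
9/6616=9/6616 = 0.00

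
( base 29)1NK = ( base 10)1528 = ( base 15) 6bd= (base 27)22G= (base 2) 10111111000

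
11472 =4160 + 7312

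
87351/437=87351/437= 199.89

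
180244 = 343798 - 163554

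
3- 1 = 2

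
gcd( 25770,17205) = 15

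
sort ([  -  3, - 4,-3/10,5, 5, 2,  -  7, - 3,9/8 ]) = [ - 7, - 4, - 3 ,-3,-3/10, 9/8 , 2,5, 5 ] 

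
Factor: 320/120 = 8/3 =2^3*3^(  -  1)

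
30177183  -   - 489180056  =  519357239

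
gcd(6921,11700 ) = 9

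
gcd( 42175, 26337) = 1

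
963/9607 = 963/9607 = 0.10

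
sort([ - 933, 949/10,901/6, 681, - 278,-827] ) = [-933,-827, - 278, 949/10, 901/6, 681 ]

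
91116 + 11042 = 102158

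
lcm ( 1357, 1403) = 82777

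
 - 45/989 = - 1 + 944/989 = - 0.05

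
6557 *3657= 23978949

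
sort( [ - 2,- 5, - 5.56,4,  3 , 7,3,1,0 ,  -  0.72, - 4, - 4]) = [ - 5.56 ,-5, - 4, - 4, - 2,  -  0.72,  0,1,3 , 3 , 4,7]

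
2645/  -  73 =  - 2645/73 =- 36.23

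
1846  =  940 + 906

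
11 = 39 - 28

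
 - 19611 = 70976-90587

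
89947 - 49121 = 40826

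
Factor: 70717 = 70717^1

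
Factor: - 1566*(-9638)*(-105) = -2^2*3^4*5^1*7^1*29^1 * 61^1  *79^1 = - 1584776340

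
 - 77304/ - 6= 12884 + 0/1 = 12884.00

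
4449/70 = 4449/70 = 63.56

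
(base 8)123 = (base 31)2l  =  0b1010011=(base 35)2d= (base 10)83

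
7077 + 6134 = 13211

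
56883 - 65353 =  - 8470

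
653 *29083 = 18991199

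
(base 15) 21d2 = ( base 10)7172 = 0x1C04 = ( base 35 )5TW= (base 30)7T2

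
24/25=24/25 = 0.96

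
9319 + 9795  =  19114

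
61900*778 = 48158200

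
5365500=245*21900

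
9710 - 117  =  9593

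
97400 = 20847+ 76553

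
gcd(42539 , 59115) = 7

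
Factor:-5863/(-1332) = 2^( - 2)*3^( - 2)*11^1*13^1*37^( - 1)*41^1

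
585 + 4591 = 5176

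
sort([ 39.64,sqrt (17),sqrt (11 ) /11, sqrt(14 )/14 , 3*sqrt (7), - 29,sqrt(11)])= [ - 29,sqrt(  14)/14, sqrt(11)/11, sqrt ( 11 ), sqrt( 17) , 3*sqrt( 7), 39.64]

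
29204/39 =29204/39   =  748.82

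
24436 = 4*6109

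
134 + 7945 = 8079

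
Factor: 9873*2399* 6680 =158217984360 = 2^3*3^2*5^1*167^1* 1097^1*2399^1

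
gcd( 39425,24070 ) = 415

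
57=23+34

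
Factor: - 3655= - 5^1 * 17^1*43^1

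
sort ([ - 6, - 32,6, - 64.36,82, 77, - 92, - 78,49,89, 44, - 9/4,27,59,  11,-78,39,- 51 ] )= [- 92,-78, - 78, - 64.36, - 51,-32, -6, - 9/4,6 , 11 , 27,39,44 , 49,59,77,82,89]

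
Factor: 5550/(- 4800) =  - 37/32 = - 2^( - 5)*37^1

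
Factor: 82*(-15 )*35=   -2^1*3^1*5^2*7^1*41^1 = - 43050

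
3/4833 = 1/1611 = 0.00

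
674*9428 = 6354472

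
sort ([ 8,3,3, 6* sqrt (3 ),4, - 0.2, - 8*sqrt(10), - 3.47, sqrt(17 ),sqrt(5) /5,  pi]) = [ - 8* sqrt( 10), - 3.47, - 0.2, sqrt( 5)/5, 3,3,  pi,4,sqrt( 17 ),8,6*sqrt(  3)] 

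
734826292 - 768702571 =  - 33876279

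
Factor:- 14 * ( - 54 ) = 2^2* 3^3*7^1=756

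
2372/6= 395+1/3 = 395.33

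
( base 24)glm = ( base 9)14324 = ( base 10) 9742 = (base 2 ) 10011000001110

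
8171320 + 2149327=10320647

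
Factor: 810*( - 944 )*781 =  - 597183840 = -2^5*3^4*5^1*11^1*59^1*71^1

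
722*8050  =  5812100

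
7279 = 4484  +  2795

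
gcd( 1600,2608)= 16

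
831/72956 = 831/72956 = 0.01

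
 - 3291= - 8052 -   -  4761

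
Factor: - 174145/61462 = -2^(-1) * 5^1*29^1*79^ ( - 1 )*389^ ( - 1 )*1201^1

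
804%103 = 83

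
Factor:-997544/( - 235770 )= 2^2*3^( - 1 )*5^ ( - 1)*29^( - 1 )*271^( - 1)*124693^1=498772/117885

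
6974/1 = 6974=6974.00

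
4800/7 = 4800/7 = 685.71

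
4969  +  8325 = 13294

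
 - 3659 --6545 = 2886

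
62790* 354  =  22227660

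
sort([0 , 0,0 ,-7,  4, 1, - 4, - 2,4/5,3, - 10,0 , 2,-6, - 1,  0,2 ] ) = [ - 10, - 7 , - 6,-4 , - 2, - 1,0, 0,  0,  0,0, 4/5,1,2,2, 3 , 4] 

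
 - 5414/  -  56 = 96 + 19/28 = 96.68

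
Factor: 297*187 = 3^3 * 11^2*17^1 = 55539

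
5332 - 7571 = - 2239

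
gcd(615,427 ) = 1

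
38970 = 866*45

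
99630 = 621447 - 521817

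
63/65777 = 63/65777  =  0.00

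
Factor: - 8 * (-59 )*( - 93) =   -  43896 = - 2^3* 3^1 * 31^1 * 59^1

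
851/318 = 851/318 =2.68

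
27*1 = 27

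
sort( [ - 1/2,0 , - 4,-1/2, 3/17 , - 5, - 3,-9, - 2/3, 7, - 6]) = [ - 9,-6, - 5, - 4, - 3,-2/3,- 1/2, - 1/2, 0 , 3/17,  7 ]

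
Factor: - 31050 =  - 2^1 *3^3*5^2 *23^1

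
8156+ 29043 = 37199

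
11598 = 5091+6507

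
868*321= 278628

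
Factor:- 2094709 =-661^1*3169^1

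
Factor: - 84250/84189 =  - 2^1*3^( - 1)*5^3*7^( - 1 )*19^( - 1 )*211^( - 1)*337^1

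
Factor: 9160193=7^1 * 1308599^1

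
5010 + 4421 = 9431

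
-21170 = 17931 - 39101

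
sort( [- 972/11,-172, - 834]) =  [  -  834,-172,  -  972/11]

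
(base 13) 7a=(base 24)45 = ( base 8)145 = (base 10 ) 101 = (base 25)41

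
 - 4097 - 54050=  - 58147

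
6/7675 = 6/7675 = 0.00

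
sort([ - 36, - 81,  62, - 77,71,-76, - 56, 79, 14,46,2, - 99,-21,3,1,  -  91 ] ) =[-99,-91, - 81, - 77, - 76,-56,  -  36,-21, 1, 2, 3,14,  46,  62,  71,  79 ]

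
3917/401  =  9+ 308/401 = 9.77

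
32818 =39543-6725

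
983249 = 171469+811780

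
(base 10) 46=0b101110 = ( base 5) 141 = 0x2e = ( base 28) 1i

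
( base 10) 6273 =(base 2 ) 1100010000001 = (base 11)4793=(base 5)200043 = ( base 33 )5P3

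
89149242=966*92287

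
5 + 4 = 9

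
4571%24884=4571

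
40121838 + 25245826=65367664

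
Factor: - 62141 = -62141^1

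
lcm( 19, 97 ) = 1843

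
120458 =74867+45591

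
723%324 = 75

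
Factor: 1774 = 2^1*887^1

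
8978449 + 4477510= 13455959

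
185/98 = 185/98 = 1.89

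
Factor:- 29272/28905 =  - 2^3*3^ ( - 1)*5^(  -  1)*41^( - 1)*47^( - 1 )*3659^1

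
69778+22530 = 92308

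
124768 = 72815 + 51953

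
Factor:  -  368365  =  -5^1* 73673^1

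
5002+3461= 8463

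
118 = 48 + 70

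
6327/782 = 8 + 71/782 = 8.09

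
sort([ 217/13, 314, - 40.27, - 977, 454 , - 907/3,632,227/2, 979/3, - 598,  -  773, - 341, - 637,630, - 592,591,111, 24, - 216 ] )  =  [ - 977, - 773, - 637,-598 ,-592, - 341 ,-907/3, - 216 ,-40.27, 217/13, 24, 111,227/2,314,979/3, 454,591, 630 , 632]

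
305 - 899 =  - 594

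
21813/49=445 + 8/49   =  445.16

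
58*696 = 40368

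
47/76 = 47/76 = 0.62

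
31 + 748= 779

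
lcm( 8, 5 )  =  40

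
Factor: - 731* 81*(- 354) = 2^1 * 3^5*17^1*43^1*59^1 = 20960694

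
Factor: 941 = 941^1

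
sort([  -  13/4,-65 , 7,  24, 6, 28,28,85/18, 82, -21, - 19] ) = [-65,- 21, - 19 ,-13/4, 85/18, 6, 7, 24, 28 , 28, 82 ] 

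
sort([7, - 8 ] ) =[ - 8, 7]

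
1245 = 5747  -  4502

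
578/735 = 578/735 = 0.79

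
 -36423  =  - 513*71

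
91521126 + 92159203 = 183680329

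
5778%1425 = 78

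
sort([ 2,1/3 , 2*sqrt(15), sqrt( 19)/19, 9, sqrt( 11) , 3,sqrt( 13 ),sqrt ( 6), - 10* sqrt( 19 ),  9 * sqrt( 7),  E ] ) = [ -10*sqrt( 19),sqrt( 19)/19, 1/3,2,sqrt(6),  E,3, sqrt( 11),sqrt(13),2 * sqrt( 15), 9,  9 * sqrt( 7) ] 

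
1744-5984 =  - 4240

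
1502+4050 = 5552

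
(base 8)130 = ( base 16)58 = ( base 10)88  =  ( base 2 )1011000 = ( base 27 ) 37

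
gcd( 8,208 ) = 8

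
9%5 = 4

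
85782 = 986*87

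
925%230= 5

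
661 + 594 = 1255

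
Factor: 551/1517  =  19^1*29^1*37^( - 1 )* 41^(- 1)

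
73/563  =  73/563 = 0.13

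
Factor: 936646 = 2^1*468323^1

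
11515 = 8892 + 2623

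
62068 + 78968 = 141036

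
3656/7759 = 3656/7759  =  0.47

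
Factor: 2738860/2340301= 2^2*5^1*313^( - 1 ) *7477^(  -  1) * 136943^1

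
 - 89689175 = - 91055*985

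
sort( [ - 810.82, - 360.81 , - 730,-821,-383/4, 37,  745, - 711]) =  [ -821,-810.82, - 730 , - 711, - 360.81, - 383/4,37,745 ] 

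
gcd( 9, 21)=3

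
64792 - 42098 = 22694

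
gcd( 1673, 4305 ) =7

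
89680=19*4720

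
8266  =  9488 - 1222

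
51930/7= 51930/7 = 7418.57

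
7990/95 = 84 + 2/19 = 84.11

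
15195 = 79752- 64557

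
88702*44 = 3902888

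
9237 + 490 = 9727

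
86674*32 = 2773568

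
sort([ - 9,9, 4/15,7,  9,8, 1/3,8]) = [-9, 4/15, 1/3, 7 , 8, 8 , 9,9]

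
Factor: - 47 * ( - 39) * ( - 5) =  - 9165 = - 3^1* 5^1*13^1*47^1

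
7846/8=980 + 3/4 =980.75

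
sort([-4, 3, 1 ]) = [ - 4, 1,3 ] 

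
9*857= 7713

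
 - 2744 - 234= - 2978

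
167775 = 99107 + 68668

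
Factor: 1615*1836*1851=5488474140= 2^2*3^4*5^1* 17^2*19^1*617^1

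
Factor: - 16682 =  - 2^1*19^1 * 439^1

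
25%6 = 1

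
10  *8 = 80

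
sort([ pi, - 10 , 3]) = [-10,3, pi]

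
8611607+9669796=18281403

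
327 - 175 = 152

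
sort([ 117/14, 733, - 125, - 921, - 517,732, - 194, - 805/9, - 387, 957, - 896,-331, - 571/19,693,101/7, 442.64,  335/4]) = [ - 921, - 896,-517 , - 387, - 331,-194, - 125, - 805/9, - 571/19,117/14,  101/7,335/4,442.64, 693,732,  733,  957]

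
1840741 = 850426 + 990315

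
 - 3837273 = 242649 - 4079922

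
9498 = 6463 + 3035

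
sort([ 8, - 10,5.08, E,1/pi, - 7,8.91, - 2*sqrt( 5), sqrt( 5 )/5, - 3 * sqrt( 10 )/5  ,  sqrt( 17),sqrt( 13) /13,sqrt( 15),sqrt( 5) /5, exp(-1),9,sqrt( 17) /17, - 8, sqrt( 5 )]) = [ - 10, - 8, - 7,-2*sqrt( 5), - 3*sqrt( 10) /5,sqrt( 17) /17 , sqrt (13)/13,1/pi,exp( - 1 ), sqrt(5) /5, sqrt( 5) /5,sqrt( 5),E,sqrt(15), sqrt (17 ),5.08, 8,8.91 , 9]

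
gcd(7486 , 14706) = 38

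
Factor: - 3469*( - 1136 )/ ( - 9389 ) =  - 2^4*41^( -1 )*71^1*229^ ( - 1)*3469^1 = - 3940784/9389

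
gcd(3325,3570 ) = 35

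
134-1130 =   -  996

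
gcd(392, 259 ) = 7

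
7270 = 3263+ 4007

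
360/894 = 60/149 = 0.40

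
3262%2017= 1245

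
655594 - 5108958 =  - 4453364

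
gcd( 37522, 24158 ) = 514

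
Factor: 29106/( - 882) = -33 = - 3^1*11^1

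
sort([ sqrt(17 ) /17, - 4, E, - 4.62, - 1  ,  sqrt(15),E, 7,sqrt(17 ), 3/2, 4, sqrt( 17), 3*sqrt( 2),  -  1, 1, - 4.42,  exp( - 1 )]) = [-4.62, - 4.42, - 4 , - 1, - 1, sqrt( 17)/17,exp( - 1 ),1 , 3/2,E,E,sqrt( 15), 4,sqrt( 17 ), sqrt (17 ),  3*sqrt(2), 7] 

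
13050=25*522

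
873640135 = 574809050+298831085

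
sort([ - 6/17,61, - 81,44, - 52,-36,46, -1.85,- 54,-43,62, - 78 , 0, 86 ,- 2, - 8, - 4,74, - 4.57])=[-81, - 78, - 54, - 52, - 43, - 36 , - 8, - 4.57, - 4, - 2, - 1.85, - 6/17, 0,44,  46,61,62,74,86]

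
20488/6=3414+2/3 =3414.67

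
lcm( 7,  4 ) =28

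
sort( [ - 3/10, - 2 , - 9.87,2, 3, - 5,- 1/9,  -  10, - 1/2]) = [-10,-9.87,-5, -2 , - 1/2, - 3/10, - 1/9,2,  3] 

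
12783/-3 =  - 4261 + 0/1 = -4261.00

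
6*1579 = 9474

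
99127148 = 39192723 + 59934425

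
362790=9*40310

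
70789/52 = 70789/52 = 1361.33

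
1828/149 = 12 + 40/149 = 12.27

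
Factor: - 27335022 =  - 2^1*3^1*11^1*13^1*31859^1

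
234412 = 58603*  4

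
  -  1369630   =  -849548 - 520082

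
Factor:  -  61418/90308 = -2^ ( - 1 )*7^1 * 41^1 * 211^ (  -  1)  =  - 287/422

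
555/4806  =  185/1602=0.12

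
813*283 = 230079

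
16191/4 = 16191/4 =4047.75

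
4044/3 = 1348 = 1348.00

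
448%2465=448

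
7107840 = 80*88848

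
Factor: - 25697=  - 7^1*  3671^1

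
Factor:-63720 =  - 2^3 * 3^3*5^1*59^1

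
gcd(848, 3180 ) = 212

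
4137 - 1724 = 2413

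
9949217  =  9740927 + 208290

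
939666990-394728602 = 544938388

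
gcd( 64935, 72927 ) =999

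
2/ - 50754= - 1/25377=- 0.00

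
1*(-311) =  - 311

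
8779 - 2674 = 6105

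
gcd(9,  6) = 3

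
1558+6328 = 7886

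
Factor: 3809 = 13^1*293^1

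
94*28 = 2632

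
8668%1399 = 274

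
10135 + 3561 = 13696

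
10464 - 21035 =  - 10571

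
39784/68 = 585+1/17 = 585.06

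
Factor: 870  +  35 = 905 = 5^1*181^1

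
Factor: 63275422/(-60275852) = -2^( - 1)*13^(-1)*43^( - 1)*61^1*3851^(  -  1 )*74093^1 =-4519673/4305418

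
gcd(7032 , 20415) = 3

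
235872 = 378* 624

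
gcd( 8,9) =1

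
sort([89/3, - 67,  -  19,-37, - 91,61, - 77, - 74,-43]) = [ - 91, - 77,  -  74, - 67 , - 43, - 37, - 19, 89/3,61 ] 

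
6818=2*3409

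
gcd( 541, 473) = 1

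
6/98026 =3/49013 = 0.00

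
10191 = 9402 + 789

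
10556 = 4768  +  5788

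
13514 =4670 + 8844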